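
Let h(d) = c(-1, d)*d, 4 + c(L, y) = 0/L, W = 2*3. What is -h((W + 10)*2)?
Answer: 128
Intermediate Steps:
W = 6
c(L, y) = -4 (c(L, y) = -4 + 0/L = -4 + 0 = -4)
h(d) = -4*d
-h((W + 10)*2) = -(-4)*(6 + 10)*2 = -(-4)*16*2 = -(-4)*32 = -1*(-128) = 128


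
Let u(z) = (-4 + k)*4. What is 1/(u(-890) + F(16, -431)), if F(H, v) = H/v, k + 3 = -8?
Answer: -431/25876 ≈ -0.016656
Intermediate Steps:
k = -11 (k = -3 - 8 = -11)
u(z) = -60 (u(z) = (-4 - 11)*4 = -15*4 = -60)
1/(u(-890) + F(16, -431)) = 1/(-60 + 16/(-431)) = 1/(-60 + 16*(-1/431)) = 1/(-60 - 16/431) = 1/(-25876/431) = -431/25876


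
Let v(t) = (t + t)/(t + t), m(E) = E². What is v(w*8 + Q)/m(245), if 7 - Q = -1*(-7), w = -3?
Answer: 1/60025 ≈ 1.6660e-5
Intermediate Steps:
Q = 0 (Q = 7 - (-1)*(-7) = 7 - 1*7 = 7 - 7 = 0)
v(t) = 1 (v(t) = (2*t)/((2*t)) = (2*t)*(1/(2*t)) = 1)
v(w*8 + Q)/m(245) = 1/245² = 1/60025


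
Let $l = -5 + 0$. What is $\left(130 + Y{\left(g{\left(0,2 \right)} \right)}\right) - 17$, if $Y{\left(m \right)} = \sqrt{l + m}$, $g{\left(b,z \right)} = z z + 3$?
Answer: $113 + \sqrt{2} \approx 114.41$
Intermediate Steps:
$g{\left(b,z \right)} = 3 + z^{2}$ ($g{\left(b,z \right)} = z^{2} + 3 = 3 + z^{2}$)
$l = -5$
$Y{\left(m \right)} = \sqrt{-5 + m}$
$\left(130 + Y{\left(g{\left(0,2 \right)} \right)}\right) - 17 = \left(130 + \sqrt{-5 + \left(3 + 2^{2}\right)}\right) - 17 = \left(130 + \sqrt{-5 + \left(3 + 4\right)}\right) - 17 = \left(130 + \sqrt{-5 + 7}\right) - 17 = \left(130 + \sqrt{2}\right) - 17 = 113 + \sqrt{2}$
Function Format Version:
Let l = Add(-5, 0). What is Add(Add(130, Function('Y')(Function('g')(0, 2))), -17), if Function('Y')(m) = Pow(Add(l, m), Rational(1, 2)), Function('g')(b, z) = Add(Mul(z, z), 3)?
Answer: Add(113, Pow(2, Rational(1, 2))) ≈ 114.41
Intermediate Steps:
Function('g')(b, z) = Add(3, Pow(z, 2)) (Function('g')(b, z) = Add(Pow(z, 2), 3) = Add(3, Pow(z, 2)))
l = -5
Function('Y')(m) = Pow(Add(-5, m), Rational(1, 2))
Add(Add(130, Function('Y')(Function('g')(0, 2))), -17) = Add(Add(130, Pow(Add(-5, Add(3, Pow(2, 2))), Rational(1, 2))), -17) = Add(Add(130, Pow(Add(-5, Add(3, 4)), Rational(1, 2))), -17) = Add(Add(130, Pow(Add(-5, 7), Rational(1, 2))), -17) = Add(Add(130, Pow(2, Rational(1, 2))), -17) = Add(113, Pow(2, Rational(1, 2)))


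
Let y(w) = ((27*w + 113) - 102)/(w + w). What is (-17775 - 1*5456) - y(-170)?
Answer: -7903119/340 ≈ -23244.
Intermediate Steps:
y(w) = (11 + 27*w)/(2*w) (y(w) = ((113 + 27*w) - 102)/((2*w)) = (11 + 27*w)*(1/(2*w)) = (11 + 27*w)/(2*w))
(-17775 - 1*5456) - y(-170) = (-17775 - 1*5456) - (11 + 27*(-170))/(2*(-170)) = (-17775 - 5456) - (-1)*(11 - 4590)/(2*170) = -23231 - (-1)*(-4579)/(2*170) = -23231 - 1*4579/340 = -23231 - 4579/340 = -7903119/340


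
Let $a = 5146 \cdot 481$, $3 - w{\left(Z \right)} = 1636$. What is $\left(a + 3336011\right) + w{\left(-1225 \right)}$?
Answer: $5809604$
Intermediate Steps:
$w{\left(Z \right)} = -1633$ ($w{\left(Z \right)} = 3 - 1636 = -1633$)
$a = 2475226$
$\left(a + 3336011\right) + w{\left(-1225 \right)} = \left(2475226 + 3336011\right) - 1633 = 5811237 - 1633 = 5809604$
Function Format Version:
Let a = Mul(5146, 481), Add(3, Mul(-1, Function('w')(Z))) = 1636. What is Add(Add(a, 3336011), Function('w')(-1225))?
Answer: 5809604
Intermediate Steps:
Function('w')(Z) = -1633 (Function('w')(Z) = Add(3, Mul(-1, 1636)) = Add(3, -1636) = -1633)
a = 2475226
Add(Add(a, 3336011), Function('w')(-1225)) = Add(Add(2475226, 3336011), -1633) = Add(5811237, -1633) = 5809604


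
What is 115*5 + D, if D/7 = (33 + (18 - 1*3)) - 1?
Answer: 904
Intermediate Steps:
D = 329 (D = 7*((33 + (18 - 1*3)) - 1) = 7*((33 + (18 - 3)) - 1) = 7*((33 + 15) - 1) = 7*(48 - 1) = 7*47 = 329)
115*5 + D = 115*5 + 329 = 575 + 329 = 904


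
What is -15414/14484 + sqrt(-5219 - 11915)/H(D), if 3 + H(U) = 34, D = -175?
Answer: -2569/2414 + I*sqrt(17134)/31 ≈ -1.0642 + 4.2225*I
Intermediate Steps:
H(U) = 31 (H(U) = -3 + 34 = 31)
-15414/14484 + sqrt(-5219 - 11915)/H(D) = -15414/14484 + sqrt(-5219 - 11915)/31 = -15414*1/14484 + sqrt(-17134)*(1/31) = -2569/2414 + (I*sqrt(17134))*(1/31) = -2569/2414 + I*sqrt(17134)/31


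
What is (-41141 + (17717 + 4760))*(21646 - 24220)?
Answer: 48041136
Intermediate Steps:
(-41141 + (17717 + 4760))*(21646 - 24220) = (-41141 + 22477)*(-2574) = -18664*(-2574) = 48041136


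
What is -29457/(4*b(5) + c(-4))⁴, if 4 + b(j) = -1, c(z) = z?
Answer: -1091/12288 ≈ -0.088786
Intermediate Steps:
b(j) = -5 (b(j) = -4 - 1 = -5)
-29457/(4*b(5) + c(-4))⁴ = -29457/(4*(-5) - 4)⁴ = -29457/(-20 - 4)⁴ = -29457/((-24)⁴) = -29457/331776 = -29457*1/331776 = -1091/12288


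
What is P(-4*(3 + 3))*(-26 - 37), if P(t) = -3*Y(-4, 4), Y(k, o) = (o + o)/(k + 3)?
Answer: -1512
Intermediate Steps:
Y(k, o) = 2*o/(3 + k) (Y(k, o) = (2*o)/(3 + k) = 2*o/(3 + k))
P(t) = 24 (P(t) = -6*4/(3 - 4) = -6*4/(-1) = -6*4*(-1) = -3*(-8) = 24)
P(-4*(3 + 3))*(-26 - 37) = 24*(-26 - 37) = 24*(-63) = -1512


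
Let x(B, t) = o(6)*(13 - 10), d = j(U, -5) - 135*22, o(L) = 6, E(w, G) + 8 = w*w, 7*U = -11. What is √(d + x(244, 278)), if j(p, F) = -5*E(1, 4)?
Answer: I*√2917 ≈ 54.009*I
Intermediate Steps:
U = -11/7 (U = (⅐)*(-11) = -11/7 ≈ -1.5714)
E(w, G) = -8 + w² (E(w, G) = -8 + w*w = -8 + w²)
j(p, F) = 35 (j(p, F) = -5*(-8 + 1²) = -5*(-8 + 1) = -5*(-7) = 35)
d = -2935 (d = 35 - 135*22 = 35 - 2970 = -2935)
x(B, t) = 18 (x(B, t) = 6*(13 - 10) = 6*3 = 18)
√(d + x(244, 278)) = √(-2935 + 18) = √(-2917) = I*√2917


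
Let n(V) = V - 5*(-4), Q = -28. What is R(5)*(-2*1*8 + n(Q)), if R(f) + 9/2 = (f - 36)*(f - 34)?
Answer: -21468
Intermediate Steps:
n(V) = 20 + V (n(V) = V + 20 = 20 + V)
R(f) = -9/2 + (-36 + f)*(-34 + f) (R(f) = -9/2 + (f - 36)*(f - 34) = -9/2 + (-36 + f)*(-34 + f))
R(5)*(-2*1*8 + n(Q)) = (2439/2 + 5² - 70*5)*(-2*1*8 + (20 - 28)) = (2439/2 + 25 - 350)*(-2*8 - 8) = 1789*(-16 - 8)/2 = (1789/2)*(-24) = -21468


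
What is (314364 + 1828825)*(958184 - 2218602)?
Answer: -2701313993002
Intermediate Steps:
(314364 + 1828825)*(958184 - 2218602) = 2143189*(-1260418) = -2701313993002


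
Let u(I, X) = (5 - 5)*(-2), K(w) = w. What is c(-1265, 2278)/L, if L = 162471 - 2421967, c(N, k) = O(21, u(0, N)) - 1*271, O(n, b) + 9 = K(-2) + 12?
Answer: 135/1129748 ≈ 0.00011950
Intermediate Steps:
u(I, X) = 0 (u(I, X) = 0*(-2) = 0)
O(n, b) = 1 (O(n, b) = -9 + (-2 + 12) = -9 + 10 = 1)
c(N, k) = -270 (c(N, k) = 1 - 1*271 = 1 - 271 = -270)
L = -2259496
c(-1265, 2278)/L = -270/(-2259496) = -270*(-1/2259496) = 135/1129748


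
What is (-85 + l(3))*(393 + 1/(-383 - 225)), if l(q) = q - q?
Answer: -20310155/608 ≈ -33405.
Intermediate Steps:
l(q) = 0
(-85 + l(3))*(393 + 1/(-383 - 225)) = (-85 + 0)*(393 + 1/(-383 - 225)) = -85*(393 + 1/(-608)) = -85*(393 - 1/608) = -85*238943/608 = -20310155/608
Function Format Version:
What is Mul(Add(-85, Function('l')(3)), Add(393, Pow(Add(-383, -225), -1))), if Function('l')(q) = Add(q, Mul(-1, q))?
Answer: Rational(-20310155, 608) ≈ -33405.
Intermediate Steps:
Function('l')(q) = 0
Mul(Add(-85, Function('l')(3)), Add(393, Pow(Add(-383, -225), -1))) = Mul(Add(-85, 0), Add(393, Pow(Add(-383, -225), -1))) = Mul(-85, Add(393, Pow(-608, -1))) = Mul(-85, Add(393, Rational(-1, 608))) = Mul(-85, Rational(238943, 608)) = Rational(-20310155, 608)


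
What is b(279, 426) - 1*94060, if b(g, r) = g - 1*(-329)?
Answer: -93452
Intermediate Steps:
b(g, r) = 329 + g (b(g, r) = g + 329 = 329 + g)
b(279, 426) - 1*94060 = (329 + 279) - 1*94060 = 608 - 94060 = -93452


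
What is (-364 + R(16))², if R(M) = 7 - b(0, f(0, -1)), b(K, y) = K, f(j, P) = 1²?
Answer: 127449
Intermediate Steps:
f(j, P) = 1
R(M) = 7 (R(M) = 7 - 1*0 = 7 + 0 = 7)
(-364 + R(16))² = (-364 + 7)² = (-357)² = 127449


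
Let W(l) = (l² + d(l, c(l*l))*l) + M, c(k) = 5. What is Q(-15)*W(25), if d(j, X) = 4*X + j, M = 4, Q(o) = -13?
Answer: -22802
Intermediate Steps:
d(j, X) = j + 4*X
W(l) = 4 + l² + l*(20 + l) (W(l) = (l² + (l + 4*5)*l) + 4 = (l² + (l + 20)*l) + 4 = (l² + (20 + l)*l) + 4 = (l² + l*(20 + l)) + 4 = 4 + l² + l*(20 + l))
Q(-15)*W(25) = -13*(4 + 25² + 25*(20 + 25)) = -13*(4 + 625 + 25*45) = -13*(4 + 625 + 1125) = -13*1754 = -22802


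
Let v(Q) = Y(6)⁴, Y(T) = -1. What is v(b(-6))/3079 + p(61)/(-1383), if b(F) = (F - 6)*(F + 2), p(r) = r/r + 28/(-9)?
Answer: 70948/38324313 ≈ 0.0018513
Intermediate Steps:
p(r) = -19/9 (p(r) = 1 + 28*(-⅑) = 1 - 28/9 = -19/9)
b(F) = (-6 + F)*(2 + F)
v(Q) = 1 (v(Q) = (-1)⁴ = 1)
v(b(-6))/3079 + p(61)/(-1383) = 1/3079 - 19/9/(-1383) = 1*(1/3079) - 19/9*(-1/1383) = 1/3079 + 19/12447 = 70948/38324313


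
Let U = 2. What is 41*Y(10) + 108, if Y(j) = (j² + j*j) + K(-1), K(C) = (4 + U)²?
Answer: 9784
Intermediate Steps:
K(C) = 36 (K(C) = (4 + 2)² = 6² = 36)
Y(j) = 36 + 2*j² (Y(j) = (j² + j*j) + 36 = (j² + j²) + 36 = 2*j² + 36 = 36 + 2*j²)
41*Y(10) + 108 = 41*(36 + 2*10²) + 108 = 41*(36 + 2*100) + 108 = 41*(36 + 200) + 108 = 41*236 + 108 = 9676 + 108 = 9784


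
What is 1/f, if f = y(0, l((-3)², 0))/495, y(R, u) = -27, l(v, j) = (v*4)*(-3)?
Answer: -55/3 ≈ -18.333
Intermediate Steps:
l(v, j) = -12*v (l(v, j) = (4*v)*(-3) = -12*v)
f = -3/55 (f = -27/495 = -27*1/495 = -3/55 ≈ -0.054545)
1/f = 1/(-3/55) = -55/3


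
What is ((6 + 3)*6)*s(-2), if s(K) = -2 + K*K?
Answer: 108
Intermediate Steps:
s(K) = -2 + K²
((6 + 3)*6)*s(-2) = ((6 + 3)*6)*(-2 + (-2)²) = (9*6)*(-2 + 4) = 54*2 = 108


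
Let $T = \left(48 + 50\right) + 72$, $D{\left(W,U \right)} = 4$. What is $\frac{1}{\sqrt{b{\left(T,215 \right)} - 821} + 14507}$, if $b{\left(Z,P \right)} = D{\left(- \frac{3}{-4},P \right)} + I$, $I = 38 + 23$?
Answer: $\frac{14507}{210453805} - \frac{6 i \sqrt{21}}{210453805} \approx 6.8932 \cdot 10^{-5} - 1.3065 \cdot 10^{-7} i$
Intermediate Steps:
$I = 61$
$T = 170$ ($T = 98 + 72 = 170$)
$b{\left(Z,P \right)} = 65$ ($b{\left(Z,P \right)} = 4 + 61 = 65$)
$\frac{1}{\sqrt{b{\left(T,215 \right)} - 821} + 14507} = \frac{1}{\sqrt{65 - 821} + 14507} = \frac{1}{\sqrt{-756} + 14507} = \frac{1}{6 i \sqrt{21} + 14507} = \frac{1}{14507 + 6 i \sqrt{21}}$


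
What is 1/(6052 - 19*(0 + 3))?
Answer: 1/5995 ≈ 0.00016681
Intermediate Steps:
1/(6052 - 19*(0 + 3)) = 1/(6052 - 19*3) = 1/(6052 - 57) = 1/5995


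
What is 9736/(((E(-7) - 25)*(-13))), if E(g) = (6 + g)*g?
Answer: 4868/117 ≈ 41.607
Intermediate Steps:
E(g) = g*(6 + g)
9736/(((E(-7) - 25)*(-13))) = 9736/(((-7*(6 - 7) - 25)*(-13))) = 9736/(((-7*(-1) - 25)*(-13))) = 9736/(((7 - 25)*(-13))) = 9736/((-18*(-13))) = 9736/234 = 9736*(1/234) = 4868/117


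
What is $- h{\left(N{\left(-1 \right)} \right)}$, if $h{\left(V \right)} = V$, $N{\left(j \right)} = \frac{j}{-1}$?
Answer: $-1$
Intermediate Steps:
$N{\left(j \right)} = - j$ ($N{\left(j \right)} = j \left(-1\right) = - j$)
$- h{\left(N{\left(-1 \right)} \right)} = - \left(-1\right) \left(-1\right) = \left(-1\right) 1 = -1$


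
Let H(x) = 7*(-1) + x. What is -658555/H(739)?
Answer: -658555/732 ≈ -899.67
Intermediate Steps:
H(x) = -7 + x
-658555/H(739) = -658555/(-7 + 739) = -658555/732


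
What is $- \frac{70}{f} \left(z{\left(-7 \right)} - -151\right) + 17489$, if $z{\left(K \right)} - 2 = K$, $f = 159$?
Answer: $\frac{2770531}{159} \approx 17425.0$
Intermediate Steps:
$z{\left(K \right)} = 2 + K$
$- \frac{70}{f} \left(z{\left(-7 \right)} - -151\right) + 17489 = - \frac{70}{159} \left(\left(2 - 7\right) - -151\right) + 17489 = \left(-70\right) \frac{1}{159} \left(-5 + 151\right) + 17489 = \left(- \frac{70}{159}\right) 146 + 17489 = - \frac{10220}{159} + 17489 = \frac{2770531}{159}$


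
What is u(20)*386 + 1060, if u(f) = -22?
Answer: -7432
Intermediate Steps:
u(20)*386 + 1060 = -22*386 + 1060 = -8492 + 1060 = -7432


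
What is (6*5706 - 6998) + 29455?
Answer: 56693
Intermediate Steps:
(6*5706 - 6998) + 29455 = (34236 - 6998) + 29455 = 27238 + 29455 = 56693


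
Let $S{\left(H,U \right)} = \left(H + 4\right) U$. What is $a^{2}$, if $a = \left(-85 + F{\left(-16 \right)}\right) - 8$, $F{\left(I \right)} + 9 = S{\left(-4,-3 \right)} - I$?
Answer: $7396$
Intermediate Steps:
$S{\left(H,U \right)} = U \left(4 + H\right)$ ($S{\left(H,U \right)} = \left(4 + H\right) U = U \left(4 + H\right)$)
$F{\left(I \right)} = -9 - I$ ($F{\left(I \right)} = -9 - \left(I + 3 \left(4 - 4\right)\right) = -9 - I$)
$a = -86$ ($a = \left(-85 - -7\right) - 8 = \left(-85 + \left(-9 + 16\right)\right) - 8 = \left(-85 + 7\right) - 8 = -78 - 8 = -86$)
$a^{2} = \left(-86\right)^{2} = 7396$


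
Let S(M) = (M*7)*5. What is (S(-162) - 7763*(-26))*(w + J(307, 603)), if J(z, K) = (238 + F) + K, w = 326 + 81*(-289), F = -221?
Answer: -4406521784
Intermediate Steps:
S(M) = 35*M (S(M) = (7*M)*5 = 35*M)
w = -23083 (w = 326 - 23409 = -23083)
J(z, K) = 17 + K (J(z, K) = (238 - 221) + K = 17 + K)
(S(-162) - 7763*(-26))*(w + J(307, 603)) = (35*(-162) - 7763*(-26))*(-23083 + (17 + 603)) = (-5670 + 201838)*(-23083 + 620) = 196168*(-22463) = -4406521784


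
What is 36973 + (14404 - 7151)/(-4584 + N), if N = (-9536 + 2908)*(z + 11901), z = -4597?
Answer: 1790066126355/48415496 ≈ 36973.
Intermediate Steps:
N = -48410912 (N = (-9536 + 2908)*(-4597 + 11901) = -6628*7304 = -48410912)
36973 + (14404 - 7151)/(-4584 + N) = 36973 + (14404 - 7151)/(-4584 - 48410912) = 36973 + 7253/(-48415496) = 36973 + 7253*(-1/48415496) = 36973 - 7253/48415496 = 1790066126355/48415496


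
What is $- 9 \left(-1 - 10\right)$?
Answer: $99$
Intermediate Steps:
$- 9 \left(-1 - 10\right) = \left(-9\right) \left(-11\right) = 99$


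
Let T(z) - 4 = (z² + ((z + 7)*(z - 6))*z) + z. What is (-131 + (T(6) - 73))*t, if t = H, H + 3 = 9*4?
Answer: -5214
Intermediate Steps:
H = 33 (H = -3 + 9*4 = -3 + 36 = 33)
t = 33
T(z) = 4 + z + z² + z*(-6 + z)*(7 + z) (T(z) = 4 + ((z² + ((z + 7)*(z - 6))*z) + z) = 4 + ((z² + ((7 + z)*(-6 + z))*z) + z) = 4 + ((z² + ((-6 + z)*(7 + z))*z) + z) = 4 + ((z² + z*(-6 + z)*(7 + z)) + z) = 4 + (z + z² + z*(-6 + z)*(7 + z)) = 4 + z + z² + z*(-6 + z)*(7 + z))
(-131 + (T(6) - 73))*t = (-131 + ((4 + 6³ - 41*6 + 2*6²) - 73))*33 = (-131 + ((4 + 216 - 246 + 2*36) - 73))*33 = (-131 + ((4 + 216 - 246 + 72) - 73))*33 = (-131 + (46 - 73))*33 = (-131 - 27)*33 = -158*33 = -5214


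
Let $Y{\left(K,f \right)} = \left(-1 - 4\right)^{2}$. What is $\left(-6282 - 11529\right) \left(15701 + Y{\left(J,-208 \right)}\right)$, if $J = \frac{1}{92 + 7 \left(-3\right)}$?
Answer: $-280095786$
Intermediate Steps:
$J = \frac{1}{71}$ ($J = \frac{1}{92 - 21} = \frac{1}{71} \approx 0.014085$)
$Y{\left(K,f \right)} = 25$ ($Y{\left(K,f \right)} = \left(-1 - 4\right)^{2} = \left(-5\right)^{2} = 25$)
$\left(-6282 - 11529\right) \left(15701 + Y{\left(J,-208 \right)}\right) = \left(-6282 - 11529\right) \left(15701 + 25\right) = \left(-17811\right) 15726 = -280095786$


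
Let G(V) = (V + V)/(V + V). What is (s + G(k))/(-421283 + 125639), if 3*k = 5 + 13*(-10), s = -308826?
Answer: 308825/295644 ≈ 1.0446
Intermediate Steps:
k = -125/3 (k = (5 + 13*(-10))/3 = (5 - 130)/3 = (⅓)*(-125) = -125/3 ≈ -41.667)
G(V) = 1 (G(V) = (2*V)/((2*V)) = (2*V)*(1/(2*V)) = 1)
(s + G(k))/(-421283 + 125639) = (-308826 + 1)/(-421283 + 125639) = -308825/(-295644) = -308825*(-1/295644) = 308825/295644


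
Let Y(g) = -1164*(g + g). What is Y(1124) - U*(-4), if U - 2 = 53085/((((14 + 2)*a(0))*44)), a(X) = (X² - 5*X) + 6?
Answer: -921048033/352 ≈ -2.6166e+6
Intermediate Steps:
Y(g) = -2328*g
a(X) = 6 + X² - 5*X
U = 20511/1408 (U = 2 + 53085/((((14 + 2)*(6 + 0² - 5*0))*44)) = 2 + 53085/(((16*(6 + 0 + 0))*44)) = 2 + 53085/(((16*6)*44)) = 2 + 53085/((96*44)) = 2 + 53085/4224 = 2 + 53085*(1/4224) = 2 + 17695/1408 = 20511/1408 ≈ 14.567)
Y(1124) - U*(-4) = -2328*1124 - 20511*(-4)/1408 = -2616672 - 1*(-20511/352) = -2616672 + 20511/352 = -921048033/352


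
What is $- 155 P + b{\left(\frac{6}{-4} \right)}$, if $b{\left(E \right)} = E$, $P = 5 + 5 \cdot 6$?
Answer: $- \frac{10853}{2} \approx -5426.5$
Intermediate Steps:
$P = 35$ ($P = 5 + 30 = 35$)
$- 155 P + b{\left(\frac{6}{-4} \right)} = \left(-155\right) 35 + \frac{6}{-4} = -5425 + 6 \left(- \frac{1}{4}\right) = -5425 - \frac{3}{2} = - \frac{10853}{2}$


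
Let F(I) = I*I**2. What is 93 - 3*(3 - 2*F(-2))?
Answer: 36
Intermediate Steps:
F(I) = I**3
93 - 3*(3 - 2*F(-2)) = 93 - 3*(3 - 2*(-2)**3) = 93 - 3*(3 - 2*(-8)) = 93 - 3*(3 + 16) = 93 - 3*19 = 93 - 57 = 36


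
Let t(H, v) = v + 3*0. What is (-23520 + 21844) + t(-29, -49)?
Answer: -1725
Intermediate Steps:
t(H, v) = v (t(H, v) = v + 0 = v)
(-23520 + 21844) + t(-29, -49) = (-23520 + 21844) - 49 = -1676 - 49 = -1725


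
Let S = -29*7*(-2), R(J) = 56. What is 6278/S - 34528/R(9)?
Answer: -122025/203 ≈ -601.11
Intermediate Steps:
S = 406 (S = -203*(-2) = 406)
6278/S - 34528/R(9) = 6278/406 - 34528/56 = 6278*(1/406) - 34528*1/56 = 3139/203 - 4316/7 = -122025/203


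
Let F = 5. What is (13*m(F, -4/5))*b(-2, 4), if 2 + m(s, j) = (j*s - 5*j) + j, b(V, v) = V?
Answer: 364/5 ≈ 72.800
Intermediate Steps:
m(s, j) = -2 - 4*j + j*s (m(s, j) = -2 + ((j*s - 5*j) + j) = -2 + ((-5*j + j*s) + j) = -2 + (-4*j + j*s) = -2 - 4*j + j*s)
(13*m(F, -4/5))*b(-2, 4) = (13*(-2 - (-16)/5 - 4/5*5))*(-2) = (13*(-2 - (-16)/5 - 4*⅕*5))*(-2) = (13*(-2 - 4*(-⅘) - ⅘*5))*(-2) = (13*(-2 + 16/5 - 4))*(-2) = (13*(-14/5))*(-2) = -182/5*(-2) = 364/5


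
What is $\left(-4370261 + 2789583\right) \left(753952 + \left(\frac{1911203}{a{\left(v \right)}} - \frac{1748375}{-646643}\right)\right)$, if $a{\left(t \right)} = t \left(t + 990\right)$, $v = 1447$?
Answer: $- \frac{2717550460352630674255924}{2280282429977} \approx -1.1918 \cdot 10^{12}$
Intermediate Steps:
$a{\left(t \right)} = t \left(990 + t\right)$
$\left(-4370261 + 2789583\right) \left(753952 + \left(\frac{1911203}{a{\left(v \right)}} - \frac{1748375}{-646643}\right)\right) = \left(-4370261 + 2789583\right) \left(753952 + \left(\frac{1911203}{1447 \left(990 + 1447\right)} - \frac{1748375}{-646643}\right)\right) = - 1580678 \left(753952 + \left(\frac{1911203}{1447 \cdot 2437} - - \frac{1748375}{646643}\right)\right) = - 1580678 \left(753952 + \left(\frac{1911203}{3526339} + \frac{1748375}{646643}\right)\right) = - 1580678 \left(753952 + \frac{7401228990654}{2280282429977}\right) = \left(-1580678\right) \frac{1719230899875009758}{2280282429977} = - \frac{2717550460352630674255924}{2280282429977}$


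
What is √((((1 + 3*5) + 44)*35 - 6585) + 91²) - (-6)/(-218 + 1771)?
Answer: 6/1553 + 2*√949 ≈ 61.616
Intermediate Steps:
√((((1 + 3*5) + 44)*35 - 6585) + 91²) - (-6)/(-218 + 1771) = √((((1 + 15) + 44)*35 - 6585) + 8281) - (-6)/1553 = √(((16 + 44)*35 - 6585) + 8281) - (-6)/1553 = √((60*35 - 6585) + 8281) - 1*(-6/1553) = √((2100 - 6585) + 8281) + 6/1553 = √(-4485 + 8281) + 6/1553 = √3796 + 6/1553 = 2*√949 + 6/1553 = 6/1553 + 2*√949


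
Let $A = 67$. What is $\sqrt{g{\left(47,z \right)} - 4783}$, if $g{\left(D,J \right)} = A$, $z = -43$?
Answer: $6 i \sqrt{131} \approx 68.673 i$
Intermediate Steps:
$g{\left(D,J \right)} = 67$
$\sqrt{g{\left(47,z \right)} - 4783} = \sqrt{67 - 4783} = \sqrt{-4716} = 6 i \sqrt{131}$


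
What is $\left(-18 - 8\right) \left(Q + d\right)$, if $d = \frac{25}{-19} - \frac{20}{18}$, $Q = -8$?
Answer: $\frac{46358}{171} \approx 271.1$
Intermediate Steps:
$d = - \frac{415}{171}$ ($d = 25 \left(- \frac{1}{19}\right) - \frac{10}{9} = - \frac{25}{19} - \frac{10}{9} = - \frac{415}{171} \approx -2.4269$)
$\left(-18 - 8\right) \left(Q + d\right) = \left(-18 - 8\right) \left(-8 - \frac{415}{171}\right) = \left(-18 - 8\right) \left(- \frac{1783}{171}\right) = \left(-26\right) \left(- \frac{1783}{171}\right) = \frac{46358}{171}$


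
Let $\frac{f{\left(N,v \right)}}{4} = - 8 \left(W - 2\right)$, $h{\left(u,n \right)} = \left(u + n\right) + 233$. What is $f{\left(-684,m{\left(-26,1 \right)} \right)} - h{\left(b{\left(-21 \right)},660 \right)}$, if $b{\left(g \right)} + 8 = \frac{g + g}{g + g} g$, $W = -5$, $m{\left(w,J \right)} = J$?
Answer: $-640$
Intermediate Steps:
$b{\left(g \right)} = -8 + g$ ($b{\left(g \right)} = -8 + \frac{g + g}{g + g} g = -8 + \frac{2 g}{2 g} g = -8 + 2 g \frac{1}{2 g} g = -8 + 1 g = -8 + g$)
$h{\left(u,n \right)} = 233 + n + u$ ($h{\left(u,n \right)} = \left(n + u\right) + 233 = 233 + n + u$)
$f{\left(N,v \right)} = 224$ ($f{\left(N,v \right)} = 4 \left(- 8 \left(-5 - 2\right)\right) = 4 \left(\left(-8\right) \left(-7\right)\right) = 4 \cdot 56 = 224$)
$f{\left(-684,m{\left(-26,1 \right)} \right)} - h{\left(b{\left(-21 \right)},660 \right)} = 224 - \left(233 + 660 - 29\right) = 224 - 864 = -640$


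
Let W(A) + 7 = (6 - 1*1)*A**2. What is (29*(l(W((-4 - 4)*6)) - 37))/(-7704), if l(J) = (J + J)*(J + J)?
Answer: -5125234177/2568 ≈ -1.9958e+6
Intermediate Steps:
W(A) = -7 + 5*A**2 (W(A) = -7 + (6 - 1*1)*A**2 = -7 + (6 - 1)*A**2 = -7 + 5*A**2)
l(J) = 4*J**2 (l(J) = (2*J)*(2*J) = 4*J**2)
(29*(l(W((-4 - 4)*6)) - 37))/(-7704) = (29*(4*(-7 + 5*((-4 - 4)*6)**2)**2 - 37))/(-7704) = (29*(4*(-7 + 5*(-8*6)**2)**2 - 37))*(-1/7704) = (29*(4*(-7 + 5*(-48)**2)**2 - 37))*(-1/7704) = (29*(4*(-7 + 5*2304)**2 - 37))*(-1/7704) = (29*(4*(-7 + 11520)**2 - 37))*(-1/7704) = (29*(4*11513**2 - 37))*(-1/7704) = (29*(4*132549169 - 37))*(-1/7704) = (29*(530196676 - 37))*(-1/7704) = (29*530196639)*(-1/7704) = 15375702531*(-1/7704) = -5125234177/2568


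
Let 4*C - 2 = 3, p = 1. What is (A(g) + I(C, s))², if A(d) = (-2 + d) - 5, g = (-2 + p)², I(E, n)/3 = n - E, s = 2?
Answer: 225/16 ≈ 14.063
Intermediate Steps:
C = 5/4 (C = ½ + (¼)*3 = ½ + ¾ = 5/4 ≈ 1.2500)
I(E, n) = -3*E + 3*n (I(E, n) = 3*(n - E) = -3*E + 3*n)
g = 1 (g = (-2 + 1)² = (-1)² = 1)
A(d) = -7 + d
(A(g) + I(C, s))² = ((-7 + 1) + (-3*5/4 + 3*2))² = (-6 + (-15/4 + 6))² = (-6 + 9/4)² = (-15/4)² = 225/16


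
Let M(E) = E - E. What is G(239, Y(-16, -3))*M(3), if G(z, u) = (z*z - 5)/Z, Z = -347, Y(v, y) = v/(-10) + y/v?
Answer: 0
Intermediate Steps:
Y(v, y) = -v/10 + y/v (Y(v, y) = v*(-1/10) + y/v = -v/10 + y/v)
M(E) = 0
G(z, u) = 5/347 - z**2/347 (G(z, u) = (z*z - 5)/(-347) = (z**2 - 5)*(-1/347) = (-5 + z**2)*(-1/347) = 5/347 - z**2/347)
G(239, Y(-16, -3))*M(3) = (5/347 - 1/347*239**2)*0 = (5/347 - 1/347*57121)*0 = (5/347 - 57121/347)*0 = -57116/347*0 = 0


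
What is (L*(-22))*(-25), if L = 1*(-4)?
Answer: -2200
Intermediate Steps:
L = -4
(L*(-22))*(-25) = -4*(-22)*(-25) = 88*(-25) = -2200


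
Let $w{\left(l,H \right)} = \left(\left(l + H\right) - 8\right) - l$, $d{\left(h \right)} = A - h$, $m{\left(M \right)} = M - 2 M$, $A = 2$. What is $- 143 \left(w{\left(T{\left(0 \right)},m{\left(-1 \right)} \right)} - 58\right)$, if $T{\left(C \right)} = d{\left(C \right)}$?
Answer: $9295$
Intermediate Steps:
$m{\left(M \right)} = - M$
$d{\left(h \right)} = 2 - h$
$T{\left(C \right)} = 2 - C$
$w{\left(l,H \right)} = -8 + H$ ($w{\left(l,H \right)} = \left(\left(H + l\right) - 8\right) - l = \left(-8 + H + l\right) - l = -8 + H$)
$- 143 \left(w{\left(T{\left(0 \right)},m{\left(-1 \right)} \right)} - 58\right) = - 143 \left(\left(-8 - -1\right) - 58\right) = - 143 \left(\left(-8 + 1\right) - 58\right) = - 143 \left(-7 - 58\right) = \left(-143\right) \left(-65\right) = 9295$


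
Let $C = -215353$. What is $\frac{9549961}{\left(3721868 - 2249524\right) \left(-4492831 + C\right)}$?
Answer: $- \frac{9549961}{6932066463296} \approx -1.3776 \cdot 10^{-6}$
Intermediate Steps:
$\frac{9549961}{\left(3721868 - 2249524\right) \left(-4492831 + C\right)} = \frac{9549961}{\left(3721868 - 2249524\right) \left(-4492831 - 215353\right)} = \frac{9549961}{1472344 \left(-4708184\right)} = \frac{9549961}{-6932066463296} = 9549961 \left(- \frac{1}{6932066463296}\right) = - \frac{9549961}{6932066463296}$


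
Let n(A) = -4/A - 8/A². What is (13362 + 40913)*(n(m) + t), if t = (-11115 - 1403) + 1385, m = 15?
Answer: -5438339803/9 ≈ -6.0426e+8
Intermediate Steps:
t = -11133 (t = -12518 + 1385 = -11133)
n(A) = -8/A² - 4/A (n(A) = -4/A - 8/A² = -8/A² - 4/A)
(13362 + 40913)*(n(m) + t) = (13362 + 40913)*(4*(-2 - 1*15)/15² - 11133) = 54275*(4*(1/225)*(-2 - 15) - 11133) = 54275*(4*(1/225)*(-17) - 11133) = 54275*(-68/225 - 11133) = 54275*(-2504993/225) = -5438339803/9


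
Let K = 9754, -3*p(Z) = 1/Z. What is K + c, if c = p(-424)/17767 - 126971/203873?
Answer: 44938228467501977/4607453143752 ≈ 9753.4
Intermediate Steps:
p(Z) = -1/(3*Z)
c = -2869496655031/4607453143752 (c = -⅓/(-424)/17767 - 126971/203873 = -⅓*(-1/424)*(1/17767) - 126971*1/203873 = (1/1272)*(1/17767) - 126971/203873 = 1/22599624 - 126971/203873 = -2869496655031/4607453143752 ≈ -0.62279)
K + c = 9754 - 2869496655031/4607453143752 = 44938228467501977/4607453143752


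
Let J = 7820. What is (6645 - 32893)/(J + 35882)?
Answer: -13124/21851 ≈ -0.60061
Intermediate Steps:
(6645 - 32893)/(J + 35882) = (6645 - 32893)/(7820 + 35882) = -26248/43702 = -26248*1/43702 = -13124/21851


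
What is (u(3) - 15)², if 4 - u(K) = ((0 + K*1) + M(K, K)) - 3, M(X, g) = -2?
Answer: 81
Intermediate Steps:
u(K) = 9 - K (u(K) = 4 - (((0 + K*1) - 2) - 3) = 4 - (((0 + K) - 2) - 3) = 4 - ((K - 2) - 3) = 4 - ((-2 + K) - 3) = 4 - (-5 + K) = 4 + (5 - K) = 9 - K)
(u(3) - 15)² = ((9 - 1*3) - 15)² = ((9 - 3) - 15)² = (6 - 15)² = (-9)² = 81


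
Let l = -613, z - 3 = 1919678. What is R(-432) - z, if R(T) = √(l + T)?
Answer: -1919681 + I*√1045 ≈ -1.9197e+6 + 32.326*I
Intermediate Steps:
z = 1919681 (z = 3 + 1919678 = 1919681)
R(T) = √(-613 + T)
R(-432) - z = √(-613 - 432) - 1*1919681 = √(-1045) - 1919681 = I*√1045 - 1919681 = -1919681 + I*√1045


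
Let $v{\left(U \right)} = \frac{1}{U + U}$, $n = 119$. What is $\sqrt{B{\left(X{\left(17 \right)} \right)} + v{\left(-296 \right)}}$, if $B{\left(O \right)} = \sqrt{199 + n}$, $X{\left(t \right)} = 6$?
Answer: $\frac{\sqrt{-37 + 21904 \sqrt{318}}}{148} \approx 4.2227$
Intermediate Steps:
$B{\left(O \right)} = \sqrt{318}$ ($B{\left(O \right)} = \sqrt{199 + 119} = \sqrt{318}$)
$v{\left(U \right)} = \frac{1}{2 U}$
$\sqrt{B{\left(X{\left(17 \right)} \right)} + v{\left(-296 \right)}} = \sqrt{\sqrt{318} + \frac{1}{2 \left(-296\right)}} = \sqrt{\sqrt{318} + \frac{1}{2} \left(- \frac{1}{296}\right)} = \sqrt{\sqrt{318} - \frac{1}{592}} = \sqrt{- \frac{1}{592} + \sqrt{318}}$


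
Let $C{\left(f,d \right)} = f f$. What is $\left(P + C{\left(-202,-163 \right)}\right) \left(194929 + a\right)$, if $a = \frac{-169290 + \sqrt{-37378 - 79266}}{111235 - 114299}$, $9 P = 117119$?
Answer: $\frac{144684526666915}{13788} - \frac{5327905 i \sqrt{241}}{13788} \approx 1.0494 \cdot 10^{10} - 5998.8 i$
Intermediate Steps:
$P = \frac{117119}{9}$ ($P = \frac{1}{9} \cdot 117119 = \frac{117119}{9} \approx 13013.0$)
$C{\left(f,d \right)} = f^{2}$
$a = \frac{84645}{1532} - \frac{11 i \sqrt{241}}{1532}$ ($a = \frac{-169290 + \sqrt{-116644}}{-3064} = \left(-169290 + 22 i \sqrt{241}\right) \left(- \frac{1}{3064}\right) = \frac{84645}{1532} - \frac{11 i \sqrt{241}}{1532} \approx 55.251 - 0.11147 i$)
$\left(P + C{\left(-202,-163 \right)}\right) \left(194929 + a\right) = \left(\frac{117119}{9} + \left(-202\right)^{2}\right) \left(194929 + \left(\frac{84645}{1532} - \frac{11 i \sqrt{241}}{1532}\right)\right) = \left(\frac{117119}{9} + 40804\right) \left(\frac{298715873}{1532} - \frac{11 i \sqrt{241}}{1532}\right) = \frac{484355 \left(\frac{298715873}{1532} - \frac{11 i \sqrt{241}}{1532}\right)}{9} = \frac{144684526666915}{13788} - \frac{5327905 i \sqrt{241}}{13788}$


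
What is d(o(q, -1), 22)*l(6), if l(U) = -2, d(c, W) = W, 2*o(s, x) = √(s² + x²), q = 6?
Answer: -44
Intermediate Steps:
o(s, x) = √(s² + x²)/2
d(o(q, -1), 22)*l(6) = 22*(-2) = -44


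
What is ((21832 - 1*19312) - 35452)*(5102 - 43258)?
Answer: 1256553392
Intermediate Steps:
((21832 - 1*19312) - 35452)*(5102 - 43258) = ((21832 - 19312) - 35452)*(-38156) = (2520 - 35452)*(-38156) = -32932*(-38156) = 1256553392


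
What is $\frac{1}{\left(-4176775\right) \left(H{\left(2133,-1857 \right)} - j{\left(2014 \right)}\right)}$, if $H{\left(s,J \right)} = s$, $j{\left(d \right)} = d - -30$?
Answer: $- \frac{1}{371732975} \approx -2.6901 \cdot 10^{-9}$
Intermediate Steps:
$j{\left(d \right)} = 30 + d$ ($j{\left(d \right)} = d + 30 = 30 + d$)
$\frac{1}{\left(-4176775\right) \left(H{\left(2133,-1857 \right)} - j{\left(2014 \right)}\right)} = \frac{1}{\left(-4176775\right) \left(2133 - \left(30 + 2014\right)\right)} = - \frac{1}{4176775 \left(2133 - 2044\right)} = - \frac{1}{4176775 \cdot 89} = \left(- \frac{1}{4176775}\right) \frac{1}{89} = - \frac{1}{371732975}$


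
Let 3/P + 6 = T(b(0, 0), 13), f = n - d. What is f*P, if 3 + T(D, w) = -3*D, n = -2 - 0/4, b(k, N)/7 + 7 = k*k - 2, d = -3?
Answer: 1/60 ≈ 0.016667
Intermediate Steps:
b(k, N) = -63 + 7*k² (b(k, N) = -49 + 7*(k*k - 2) = -49 + 7*(k² - 2) = -49 + 7*(-2 + k²) = -49 + (-14 + 7*k²) = -63 + 7*k²)
n = -2 (n = -2 - 0/4 = -2 - 1*0 = -2 + 0 = -2)
f = 1 (f = -2 - 1*(-3) = -2 + 3 = 1)
T(D, w) = -3 - 3*D
P = 1/60 (P = 3/(-6 + (-3 - 3*(-63 + 7*0²))) = 3/(-6 + (-3 - 3*(-63 + 7*0))) = 3/(-6 + (-3 - 3*(-63 + 0))) = 3/(-6 + (-3 - 3*(-63))) = 3/(-6 + (-3 + 189)) = 3/(-6 + 186) = 3/180 = 3*(1/180) = 1/60 ≈ 0.016667)
f*P = 1*(1/60) = 1/60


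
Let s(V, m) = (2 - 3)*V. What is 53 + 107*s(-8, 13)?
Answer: 909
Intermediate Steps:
s(V, m) = -V
53 + 107*s(-8, 13) = 53 + 107*(-1*(-8)) = 53 + 107*8 = 53 + 856 = 909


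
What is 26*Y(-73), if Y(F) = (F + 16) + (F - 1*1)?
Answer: -3406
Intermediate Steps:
Y(F) = 15 + 2*F (Y(F) = (16 + F) + (F - 1) = (16 + F) + (-1 + F) = 15 + 2*F)
26*Y(-73) = 26*(15 + 2*(-73)) = 26*(15 - 146) = 26*(-131) = -3406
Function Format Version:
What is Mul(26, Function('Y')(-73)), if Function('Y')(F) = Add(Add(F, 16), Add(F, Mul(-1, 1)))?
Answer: -3406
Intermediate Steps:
Function('Y')(F) = Add(15, Mul(2, F)) (Function('Y')(F) = Add(Add(16, F), Add(F, -1)) = Add(Add(16, F), Add(-1, F)) = Add(15, Mul(2, F)))
Mul(26, Function('Y')(-73)) = Mul(26, Add(15, Mul(2, -73))) = Mul(26, Add(15, -146)) = Mul(26, -131) = -3406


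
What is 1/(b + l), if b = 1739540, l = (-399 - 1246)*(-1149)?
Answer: 1/3629645 ≈ 2.7551e-7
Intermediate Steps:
l = 1890105 (l = -1645*(-1149) = 1890105)
1/(b + l) = 1/(1739540 + 1890105) = 1/3629645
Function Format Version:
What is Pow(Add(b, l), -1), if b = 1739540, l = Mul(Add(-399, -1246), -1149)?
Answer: Rational(1, 3629645) ≈ 2.7551e-7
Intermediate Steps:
l = 1890105 (l = Mul(-1645, -1149) = 1890105)
Pow(Add(b, l), -1) = Pow(Add(1739540, 1890105), -1) = Pow(3629645, -1) = Rational(1, 3629645)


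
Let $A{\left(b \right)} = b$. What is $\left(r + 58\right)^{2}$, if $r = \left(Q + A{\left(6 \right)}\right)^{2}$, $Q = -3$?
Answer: $4489$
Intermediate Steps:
$r = 9$ ($r = \left(-3 + 6\right)^{2} = 3^{2} = 9$)
$\left(r + 58\right)^{2} = \left(9 + 58\right)^{2} = 67^{2} = 4489$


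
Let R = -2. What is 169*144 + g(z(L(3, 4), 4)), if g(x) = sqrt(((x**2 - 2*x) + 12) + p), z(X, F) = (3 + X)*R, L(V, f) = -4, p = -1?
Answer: 24336 + sqrt(11) ≈ 24339.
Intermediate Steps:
z(X, F) = -6 - 2*X (z(X, F) = (3 + X)*(-2) = -6 - 2*X)
g(x) = sqrt(11 + x**2 - 2*x) (g(x) = sqrt(((x**2 - 2*x) + 12) - 1) = sqrt((12 + x**2 - 2*x) - 1) = sqrt(11 + x**2 - 2*x))
169*144 + g(z(L(3, 4), 4)) = 169*144 + sqrt(11 + (-6 - 2*(-4))**2 - 2*(-6 - 2*(-4))) = 24336 + sqrt(11 + (-6 + 8)**2 - 2*(-6 + 8)) = 24336 + sqrt(11 + 2**2 - 2*2) = 24336 + sqrt(11 + 4 - 4) = 24336 + sqrt(11)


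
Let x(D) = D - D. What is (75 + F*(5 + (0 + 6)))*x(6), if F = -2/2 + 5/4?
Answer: 0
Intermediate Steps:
F = ¼ (F = -2*½ + 5*(¼) = -1 + 5/4 = ¼ ≈ 0.25000)
x(D) = 0
(75 + F*(5 + (0 + 6)))*x(6) = (75 + (5 + (0 + 6))/4)*0 = (75 + (5 + 6)/4)*0 = (75 + (¼)*11)*0 = (75 + 11/4)*0 = (311/4)*0 = 0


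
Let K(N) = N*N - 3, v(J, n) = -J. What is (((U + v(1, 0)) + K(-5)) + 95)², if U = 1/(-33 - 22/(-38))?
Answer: 5103244969/379456 ≈ 13449.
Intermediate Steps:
U = -19/616 (U = 1/(-33 - 22*(-1/38)) = 1/(-33 + 11/19) = 1/(-616/19) = -19/616 ≈ -0.030844)
K(N) = -3 + N² (K(N) = N² - 3 = -3 + N²)
(((U + v(1, 0)) + K(-5)) + 95)² = (((-19/616 - 1*1) + (-3 + (-5)²)) + 95)² = (((-19/616 - 1) + (-3 + 25)) + 95)² = ((-635/616 + 22) + 95)² = (12917/616 + 95)² = (71437/616)² = 5103244969/379456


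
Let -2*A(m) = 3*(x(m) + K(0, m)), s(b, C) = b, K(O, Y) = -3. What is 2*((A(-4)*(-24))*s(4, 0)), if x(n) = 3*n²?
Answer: 12960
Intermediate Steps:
A(m) = 9/2 - 9*m²/2 (A(m) = -3*(3*m² - 3)/2 = -3*(-3 + 3*m²)/2 = -(-9 + 9*m²)/2 = 9/2 - 9*m²/2)
2*((A(-4)*(-24))*s(4, 0)) = 2*(((9/2 - 9/2*(-4)²)*(-24))*4) = 2*(((9/2 - 9/2*16)*(-24))*4) = 2*(((9/2 - 72)*(-24))*4) = 2*(-135/2*(-24)*4) = 2*(1620*4) = 2*6480 = 12960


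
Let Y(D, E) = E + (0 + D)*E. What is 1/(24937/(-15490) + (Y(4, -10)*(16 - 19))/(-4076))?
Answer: -7892155/12995839 ≈ -0.60728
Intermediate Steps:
Y(D, E) = E + D*E
1/(24937/(-15490) + (Y(4, -10)*(16 - 19))/(-4076)) = 1/(24937/(-15490) + ((-10*(1 + 4))*(16 - 19))/(-4076)) = 1/(24937*(-1/15490) + (-10*5*(-3))*(-1/4076)) = 1/(-24937/15490 - 50*(-3)*(-1/4076)) = 1/(-24937/15490 + 150*(-1/4076)) = 1/(-24937/15490 - 75/2038) = 1/(-12995839/7892155) = -7892155/12995839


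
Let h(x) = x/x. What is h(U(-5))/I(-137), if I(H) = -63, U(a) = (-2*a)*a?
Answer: -1/63 ≈ -0.015873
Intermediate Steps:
U(a) = -2*a²
h(x) = 1
h(U(-5))/I(-137) = 1/(-63) = 1*(-1/63) = -1/63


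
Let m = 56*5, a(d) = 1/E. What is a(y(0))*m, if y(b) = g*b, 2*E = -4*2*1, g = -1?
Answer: -70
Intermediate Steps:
E = -4 (E = (-4*2*1)/2 = (-8*1)/2 = (1/2)*(-8) = -4)
y(b) = -b
a(d) = -1/4 (a(d) = 1/(-4) = -1/4)
m = 280
a(y(0))*m = -1/4*280 = -70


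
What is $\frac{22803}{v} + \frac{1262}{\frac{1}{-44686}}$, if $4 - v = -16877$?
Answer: $- \frac{317327522363}{5627} \approx -5.6394 \cdot 10^{7}$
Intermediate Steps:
$v = 16881$ ($v = 4 - -16877 = 4 + 16877 = 16881$)
$\frac{22803}{v} + \frac{1262}{\frac{1}{-44686}} = \frac{22803}{16881} + \frac{1262}{\frac{1}{-44686}} = 22803 \cdot \frac{1}{16881} + \frac{1262}{- \frac{1}{44686}} = \frac{7601}{5627} + 1262 \left(-44686\right) = \frac{7601}{5627} - 56393732 = - \frac{317327522363}{5627}$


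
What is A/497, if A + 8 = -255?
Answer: -263/497 ≈ -0.52917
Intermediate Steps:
A = -263 (A = -8 - 255 = -263)
A/497 = -263/497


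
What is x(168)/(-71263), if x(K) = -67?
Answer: 67/71263 ≈ 0.00094018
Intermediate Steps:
x(168)/(-71263) = -67/(-71263) = -67*(-1/71263) = 67/71263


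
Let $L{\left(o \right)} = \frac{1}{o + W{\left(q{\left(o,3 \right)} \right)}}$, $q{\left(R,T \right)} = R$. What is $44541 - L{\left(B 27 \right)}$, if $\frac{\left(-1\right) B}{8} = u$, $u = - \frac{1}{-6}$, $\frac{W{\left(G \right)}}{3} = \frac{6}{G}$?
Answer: $\frac{3251495}{73} \approx 44541.0$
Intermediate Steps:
$W{\left(G \right)} = \frac{18}{G}$ ($W{\left(G \right)} = 3 \frac{6}{G} = \frac{18}{G}$)
$u = \frac{1}{6}$ ($u = \left(-1\right) \left(- \frac{1}{6}\right) = \frac{1}{6} \approx 0.16667$)
$B = - \frac{4}{3}$ ($B = \left(-8\right) \frac{1}{6} = - \frac{4}{3} \approx -1.3333$)
$L{\left(o \right)} = \frac{1}{o + \frac{18}{o}}$
$44541 - L{\left(B 27 \right)} = 44541 - \frac{\left(- \frac{4}{3}\right) 27}{18 + \left(\left(- \frac{4}{3}\right) 27\right)^{2}} = 44541 - - \frac{36}{18 + \left(-36\right)^{2}} = 44541 - - \frac{36}{18 + 1296} = 44541 - - \frac{36}{1314} = 44541 - \left(-36\right) \frac{1}{1314} = 44541 - - \frac{2}{73} = 44541 + \frac{2}{73} = \frac{3251495}{73}$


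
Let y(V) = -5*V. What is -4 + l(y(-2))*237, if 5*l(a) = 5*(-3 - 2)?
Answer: -1189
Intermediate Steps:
l(a) = -5 (l(a) = (5*(-3 - 2))/5 = (5*(-5))/5 = (1/5)*(-25) = -5)
-4 + l(y(-2))*237 = -4 - 5*237 = -4 - 1185 = -1189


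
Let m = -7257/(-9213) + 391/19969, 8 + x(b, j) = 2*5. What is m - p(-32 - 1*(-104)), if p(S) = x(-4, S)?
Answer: -73143826/61324799 ≈ -1.1927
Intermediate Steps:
x(b, j) = 2 (x(b, j) = -8 + 2*5 = -8 + 10 = 2)
p(S) = 2
m = 49505772/61324799 (m = -7257*(-1/9213) + 391*(1/19969) = 2419/3071 + 391/19969 = 49505772/61324799 ≈ 0.80727)
m - p(-32 - 1*(-104)) = 49505772/61324799 - 1*2 = 49505772/61324799 - 2 = -73143826/61324799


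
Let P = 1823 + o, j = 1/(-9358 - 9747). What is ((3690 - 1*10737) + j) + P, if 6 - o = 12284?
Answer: -334375711/19105 ≈ -17502.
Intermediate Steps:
o = -12278 (o = 6 - 1*12284 = 6 - 12284 = -12278)
j = -1/19105 (j = 1/(-19105) = -1/19105 ≈ -5.2342e-5)
P = -10455 (P = 1823 - 12278 = -10455)
((3690 - 1*10737) + j) + P = ((3690 - 1*10737) - 1/19105) - 10455 = ((3690 - 10737) - 1/19105) - 10455 = (-7047 - 1/19105) - 10455 = -134632936/19105 - 10455 = -334375711/19105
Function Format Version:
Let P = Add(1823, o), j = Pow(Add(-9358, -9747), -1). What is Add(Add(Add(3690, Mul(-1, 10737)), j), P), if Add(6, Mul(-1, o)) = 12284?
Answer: Rational(-334375711, 19105) ≈ -17502.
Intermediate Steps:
o = -12278 (o = Add(6, Mul(-1, 12284)) = Add(6, -12284) = -12278)
j = Rational(-1, 19105) (j = Pow(-19105, -1) = Rational(-1, 19105) ≈ -5.2342e-5)
P = -10455 (P = Add(1823, -12278) = -10455)
Add(Add(Add(3690, Mul(-1, 10737)), j), P) = Add(Add(Add(3690, Mul(-1, 10737)), Rational(-1, 19105)), -10455) = Add(Add(Add(3690, -10737), Rational(-1, 19105)), -10455) = Add(Add(-7047, Rational(-1, 19105)), -10455) = Add(Rational(-134632936, 19105), -10455) = Rational(-334375711, 19105)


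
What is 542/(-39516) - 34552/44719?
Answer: -694797265/883558002 ≈ -0.78636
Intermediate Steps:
542/(-39516) - 34552/44719 = 542*(-1/39516) - 34552*1/44719 = -271/19758 - 34552/44719 = -694797265/883558002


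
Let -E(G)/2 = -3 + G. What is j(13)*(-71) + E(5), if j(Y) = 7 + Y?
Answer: -1424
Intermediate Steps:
E(G) = 6 - 2*G (E(G) = -2*(-3 + G) = 6 - 2*G)
j(13)*(-71) + E(5) = (7 + 13)*(-71) + (6 - 2*5) = 20*(-71) + (6 - 10) = -1420 - 4 = -1424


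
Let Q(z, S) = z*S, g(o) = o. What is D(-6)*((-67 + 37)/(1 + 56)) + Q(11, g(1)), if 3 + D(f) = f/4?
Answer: 254/19 ≈ 13.368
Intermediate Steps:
Q(z, S) = S*z
D(f) = -3 + f/4
D(-6)*((-67 + 37)/(1 + 56)) + Q(11, g(1)) = (-3 + (¼)*(-6))*((-67 + 37)/(1 + 56)) + 1*11 = (-3 - 3/2)*(-30/57) + 11 = -(-135)/57 + 11 = -9/2*(-10/19) + 11 = 45/19 + 11 = 254/19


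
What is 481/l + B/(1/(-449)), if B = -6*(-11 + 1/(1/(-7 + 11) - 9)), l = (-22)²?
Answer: -507198709/16940 ≈ -29941.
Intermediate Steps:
l = 484
B = 2334/35 (B = -6*(-11 + 1/(1/4 - 9)) = -6*(-11 + 1/(¼ - 9)) = -6*(-11 + 1/(-35/4)) = -6*(-11 - 4/35) = -6*(-389/35) = 2334/35 ≈ 66.686)
481/l + B/(1/(-449)) = 481/484 + 2334/(35*(1/(-449))) = 481*(1/484) + 2334/(35*(-1/449)) = 481/484 + (2334/35)*(-449) = 481/484 - 1047966/35 = -507198709/16940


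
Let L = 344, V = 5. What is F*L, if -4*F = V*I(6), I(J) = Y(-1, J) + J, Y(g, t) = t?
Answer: -5160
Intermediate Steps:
I(J) = 2*J (I(J) = J + J = 2*J)
F = -15 (F = -5*2*6/4 = -5*12/4 = -1/4*60 = -15)
F*L = -15*344 = -5160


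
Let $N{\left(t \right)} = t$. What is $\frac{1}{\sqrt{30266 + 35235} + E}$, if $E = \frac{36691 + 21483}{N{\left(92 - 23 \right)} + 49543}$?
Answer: $- \frac{42443066}{2370846143651} + \frac{615337636 \sqrt{65501}}{40304384442067} \approx 0.0038895$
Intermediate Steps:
$E = \frac{29087}{24806}$ ($E = \frac{36691 + 21483}{\left(92 - 23\right) + 49543} = \frac{58174}{69 + 49543} = \frac{58174}{49612} = 58174 \cdot \frac{1}{49612} = \frac{29087}{24806} \approx 1.1726$)
$\frac{1}{\sqrt{30266 + 35235} + E} = \frac{1}{\sqrt{30266 + 35235} + \frac{29087}{24806}} = \frac{1}{\sqrt{65501} + \frac{29087}{24806}} = \frac{1}{\frac{29087}{24806} + \sqrt{65501}}$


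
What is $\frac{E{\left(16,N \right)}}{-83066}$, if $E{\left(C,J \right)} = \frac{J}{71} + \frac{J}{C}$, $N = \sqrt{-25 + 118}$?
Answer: $- \frac{87 \sqrt{93}}{94362976} \approx -8.8912 \cdot 10^{-6}$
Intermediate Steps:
$N = \sqrt{93} \approx 9.6436$
$E{\left(C,J \right)} = \frac{J}{71} + \frac{J}{C}$ ($E{\left(C,J \right)} = J \frac{1}{71} + \frac{J}{C} = \frac{J}{71} + \frac{J}{C}$)
$\frac{E{\left(16,N \right)}}{-83066} = \frac{\frac{\sqrt{93}}{71} + \frac{\sqrt{93}}{16}}{-83066} = \left(\frac{\sqrt{93}}{71} + \sqrt{93} \cdot \frac{1}{16}\right) \left(- \frac{1}{83066}\right) = \left(\frac{\sqrt{93}}{71} + \frac{\sqrt{93}}{16}\right) \left(- \frac{1}{83066}\right) = \frac{87 \sqrt{93}}{1136} \left(- \frac{1}{83066}\right) = - \frac{87 \sqrt{93}}{94362976}$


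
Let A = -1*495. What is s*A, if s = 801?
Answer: -396495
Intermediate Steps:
A = -495
s*A = 801*(-495) = -396495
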